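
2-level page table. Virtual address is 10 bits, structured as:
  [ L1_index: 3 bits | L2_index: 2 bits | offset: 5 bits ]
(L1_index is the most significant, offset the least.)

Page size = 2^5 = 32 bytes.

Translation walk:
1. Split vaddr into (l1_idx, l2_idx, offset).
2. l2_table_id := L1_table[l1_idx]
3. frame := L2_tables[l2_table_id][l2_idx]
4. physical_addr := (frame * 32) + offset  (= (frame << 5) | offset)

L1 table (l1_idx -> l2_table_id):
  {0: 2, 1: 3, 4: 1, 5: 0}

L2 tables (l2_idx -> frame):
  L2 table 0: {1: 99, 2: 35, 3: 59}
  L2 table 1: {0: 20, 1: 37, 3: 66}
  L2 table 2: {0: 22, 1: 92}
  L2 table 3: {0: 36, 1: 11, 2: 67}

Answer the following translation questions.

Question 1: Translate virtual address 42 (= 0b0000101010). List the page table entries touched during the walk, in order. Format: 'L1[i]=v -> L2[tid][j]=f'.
vaddr = 42 = 0b0000101010
Split: l1_idx=0, l2_idx=1, offset=10

Answer: L1[0]=2 -> L2[2][1]=92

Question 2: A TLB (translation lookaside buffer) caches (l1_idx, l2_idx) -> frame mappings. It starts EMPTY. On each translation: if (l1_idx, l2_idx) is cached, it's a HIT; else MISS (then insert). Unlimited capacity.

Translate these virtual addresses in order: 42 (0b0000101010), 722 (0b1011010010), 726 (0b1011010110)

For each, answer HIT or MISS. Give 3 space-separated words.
vaddr=42: (0,1) not in TLB -> MISS, insert
vaddr=722: (5,2) not in TLB -> MISS, insert
vaddr=726: (5,2) in TLB -> HIT

Answer: MISS MISS HIT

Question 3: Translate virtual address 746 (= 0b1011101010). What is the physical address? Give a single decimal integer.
vaddr = 746 = 0b1011101010
Split: l1_idx=5, l2_idx=3, offset=10
L1[5] = 0
L2[0][3] = 59
paddr = 59 * 32 + 10 = 1898

Answer: 1898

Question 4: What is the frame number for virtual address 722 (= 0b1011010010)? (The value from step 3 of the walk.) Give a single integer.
vaddr = 722: l1_idx=5, l2_idx=2
L1[5] = 0; L2[0][2] = 35

Answer: 35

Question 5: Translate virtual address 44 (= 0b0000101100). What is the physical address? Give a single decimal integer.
Answer: 2956

Derivation:
vaddr = 44 = 0b0000101100
Split: l1_idx=0, l2_idx=1, offset=12
L1[0] = 2
L2[2][1] = 92
paddr = 92 * 32 + 12 = 2956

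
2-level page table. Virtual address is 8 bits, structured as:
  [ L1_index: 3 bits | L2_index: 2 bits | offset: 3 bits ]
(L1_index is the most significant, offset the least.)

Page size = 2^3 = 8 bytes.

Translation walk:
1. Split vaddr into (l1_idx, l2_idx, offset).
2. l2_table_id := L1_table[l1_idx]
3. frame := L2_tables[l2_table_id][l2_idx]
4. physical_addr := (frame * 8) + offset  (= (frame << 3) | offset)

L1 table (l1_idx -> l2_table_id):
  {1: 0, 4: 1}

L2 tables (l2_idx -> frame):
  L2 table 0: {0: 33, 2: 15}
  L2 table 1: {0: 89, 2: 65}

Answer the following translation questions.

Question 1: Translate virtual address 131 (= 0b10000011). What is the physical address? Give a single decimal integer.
Answer: 715

Derivation:
vaddr = 131 = 0b10000011
Split: l1_idx=4, l2_idx=0, offset=3
L1[4] = 1
L2[1][0] = 89
paddr = 89 * 8 + 3 = 715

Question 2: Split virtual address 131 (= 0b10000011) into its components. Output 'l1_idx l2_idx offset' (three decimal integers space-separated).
Answer: 4 0 3

Derivation:
vaddr = 131 = 0b10000011
  top 3 bits -> l1_idx = 4
  next 2 bits -> l2_idx = 0
  bottom 3 bits -> offset = 3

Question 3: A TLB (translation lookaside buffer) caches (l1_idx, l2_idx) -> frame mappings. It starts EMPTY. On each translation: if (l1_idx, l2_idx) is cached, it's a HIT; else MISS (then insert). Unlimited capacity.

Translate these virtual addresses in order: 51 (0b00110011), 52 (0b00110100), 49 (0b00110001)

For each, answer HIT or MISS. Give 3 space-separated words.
Answer: MISS HIT HIT

Derivation:
vaddr=51: (1,2) not in TLB -> MISS, insert
vaddr=52: (1,2) in TLB -> HIT
vaddr=49: (1,2) in TLB -> HIT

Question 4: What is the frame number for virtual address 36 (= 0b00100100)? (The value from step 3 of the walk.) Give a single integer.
Answer: 33

Derivation:
vaddr = 36: l1_idx=1, l2_idx=0
L1[1] = 0; L2[0][0] = 33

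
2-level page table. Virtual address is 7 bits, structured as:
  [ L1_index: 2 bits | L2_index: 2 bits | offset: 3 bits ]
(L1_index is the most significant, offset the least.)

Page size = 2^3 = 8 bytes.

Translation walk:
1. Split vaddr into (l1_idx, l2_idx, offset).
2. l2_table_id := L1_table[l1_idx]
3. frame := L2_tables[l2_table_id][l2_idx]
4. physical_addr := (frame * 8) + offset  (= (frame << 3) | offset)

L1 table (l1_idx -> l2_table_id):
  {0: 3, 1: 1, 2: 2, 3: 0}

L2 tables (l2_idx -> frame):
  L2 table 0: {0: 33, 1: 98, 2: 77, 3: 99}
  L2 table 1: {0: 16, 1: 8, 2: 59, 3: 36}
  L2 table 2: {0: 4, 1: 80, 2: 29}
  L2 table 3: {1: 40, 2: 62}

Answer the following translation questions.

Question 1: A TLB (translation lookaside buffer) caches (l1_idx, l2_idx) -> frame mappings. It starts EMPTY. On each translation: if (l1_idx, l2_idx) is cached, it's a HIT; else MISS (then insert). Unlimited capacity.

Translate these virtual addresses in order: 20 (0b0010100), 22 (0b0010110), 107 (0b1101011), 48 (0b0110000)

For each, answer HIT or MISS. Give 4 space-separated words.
Answer: MISS HIT MISS MISS

Derivation:
vaddr=20: (0,2) not in TLB -> MISS, insert
vaddr=22: (0,2) in TLB -> HIT
vaddr=107: (3,1) not in TLB -> MISS, insert
vaddr=48: (1,2) not in TLB -> MISS, insert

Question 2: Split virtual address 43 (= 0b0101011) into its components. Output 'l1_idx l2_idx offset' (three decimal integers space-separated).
vaddr = 43 = 0b0101011
  top 2 bits -> l1_idx = 1
  next 2 bits -> l2_idx = 1
  bottom 3 bits -> offset = 3

Answer: 1 1 3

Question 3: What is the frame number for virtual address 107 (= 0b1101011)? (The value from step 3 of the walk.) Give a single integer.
vaddr = 107: l1_idx=3, l2_idx=1
L1[3] = 0; L2[0][1] = 98

Answer: 98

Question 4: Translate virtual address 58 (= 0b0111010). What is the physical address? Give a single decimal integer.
Answer: 290

Derivation:
vaddr = 58 = 0b0111010
Split: l1_idx=1, l2_idx=3, offset=2
L1[1] = 1
L2[1][3] = 36
paddr = 36 * 8 + 2 = 290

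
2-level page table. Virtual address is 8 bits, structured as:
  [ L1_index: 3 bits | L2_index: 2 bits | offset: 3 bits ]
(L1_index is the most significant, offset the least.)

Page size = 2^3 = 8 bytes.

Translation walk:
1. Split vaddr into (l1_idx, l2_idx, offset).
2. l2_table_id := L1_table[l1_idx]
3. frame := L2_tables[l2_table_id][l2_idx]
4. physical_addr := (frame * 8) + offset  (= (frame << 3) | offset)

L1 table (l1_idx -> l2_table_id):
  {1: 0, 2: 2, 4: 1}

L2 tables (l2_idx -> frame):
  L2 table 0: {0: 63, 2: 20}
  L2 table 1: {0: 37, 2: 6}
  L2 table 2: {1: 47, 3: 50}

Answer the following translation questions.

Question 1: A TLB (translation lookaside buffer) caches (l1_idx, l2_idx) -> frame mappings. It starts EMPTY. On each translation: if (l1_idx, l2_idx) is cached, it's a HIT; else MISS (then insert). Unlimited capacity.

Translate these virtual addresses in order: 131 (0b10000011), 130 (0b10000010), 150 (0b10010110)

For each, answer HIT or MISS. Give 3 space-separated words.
vaddr=131: (4,0) not in TLB -> MISS, insert
vaddr=130: (4,0) in TLB -> HIT
vaddr=150: (4,2) not in TLB -> MISS, insert

Answer: MISS HIT MISS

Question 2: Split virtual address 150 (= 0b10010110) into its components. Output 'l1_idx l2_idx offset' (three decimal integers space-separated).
vaddr = 150 = 0b10010110
  top 3 bits -> l1_idx = 4
  next 2 bits -> l2_idx = 2
  bottom 3 bits -> offset = 6

Answer: 4 2 6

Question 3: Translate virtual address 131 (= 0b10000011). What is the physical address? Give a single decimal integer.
vaddr = 131 = 0b10000011
Split: l1_idx=4, l2_idx=0, offset=3
L1[4] = 1
L2[1][0] = 37
paddr = 37 * 8 + 3 = 299

Answer: 299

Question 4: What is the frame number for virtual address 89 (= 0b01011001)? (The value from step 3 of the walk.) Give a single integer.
vaddr = 89: l1_idx=2, l2_idx=3
L1[2] = 2; L2[2][3] = 50

Answer: 50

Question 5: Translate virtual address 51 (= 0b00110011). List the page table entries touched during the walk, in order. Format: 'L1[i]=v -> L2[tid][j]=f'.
Answer: L1[1]=0 -> L2[0][2]=20

Derivation:
vaddr = 51 = 0b00110011
Split: l1_idx=1, l2_idx=2, offset=3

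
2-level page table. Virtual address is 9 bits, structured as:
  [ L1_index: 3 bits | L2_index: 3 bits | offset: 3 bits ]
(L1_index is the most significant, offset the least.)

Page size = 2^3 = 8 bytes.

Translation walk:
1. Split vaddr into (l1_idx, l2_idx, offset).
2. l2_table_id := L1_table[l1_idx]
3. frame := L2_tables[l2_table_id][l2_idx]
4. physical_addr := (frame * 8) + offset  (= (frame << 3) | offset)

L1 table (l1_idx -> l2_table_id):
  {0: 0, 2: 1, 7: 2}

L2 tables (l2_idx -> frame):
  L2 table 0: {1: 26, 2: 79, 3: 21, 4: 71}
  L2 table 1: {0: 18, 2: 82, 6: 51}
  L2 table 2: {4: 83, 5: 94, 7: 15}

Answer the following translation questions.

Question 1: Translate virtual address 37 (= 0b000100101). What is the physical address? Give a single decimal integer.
Answer: 573

Derivation:
vaddr = 37 = 0b000100101
Split: l1_idx=0, l2_idx=4, offset=5
L1[0] = 0
L2[0][4] = 71
paddr = 71 * 8 + 5 = 573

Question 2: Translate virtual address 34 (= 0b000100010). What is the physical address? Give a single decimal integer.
Answer: 570

Derivation:
vaddr = 34 = 0b000100010
Split: l1_idx=0, l2_idx=4, offset=2
L1[0] = 0
L2[0][4] = 71
paddr = 71 * 8 + 2 = 570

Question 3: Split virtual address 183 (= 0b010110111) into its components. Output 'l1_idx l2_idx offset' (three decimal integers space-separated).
Answer: 2 6 7

Derivation:
vaddr = 183 = 0b010110111
  top 3 bits -> l1_idx = 2
  next 3 bits -> l2_idx = 6
  bottom 3 bits -> offset = 7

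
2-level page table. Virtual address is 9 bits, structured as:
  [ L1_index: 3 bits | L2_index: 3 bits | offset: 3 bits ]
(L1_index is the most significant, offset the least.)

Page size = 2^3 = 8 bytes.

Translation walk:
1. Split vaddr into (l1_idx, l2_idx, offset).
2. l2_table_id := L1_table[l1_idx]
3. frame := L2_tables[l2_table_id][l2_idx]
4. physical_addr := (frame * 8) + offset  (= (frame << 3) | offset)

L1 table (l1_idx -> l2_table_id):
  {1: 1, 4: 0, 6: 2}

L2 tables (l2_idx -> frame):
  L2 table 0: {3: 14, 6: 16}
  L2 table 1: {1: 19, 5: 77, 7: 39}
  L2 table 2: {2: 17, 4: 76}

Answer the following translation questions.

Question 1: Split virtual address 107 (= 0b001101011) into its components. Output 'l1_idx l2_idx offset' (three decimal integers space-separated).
vaddr = 107 = 0b001101011
  top 3 bits -> l1_idx = 1
  next 3 bits -> l2_idx = 5
  bottom 3 bits -> offset = 3

Answer: 1 5 3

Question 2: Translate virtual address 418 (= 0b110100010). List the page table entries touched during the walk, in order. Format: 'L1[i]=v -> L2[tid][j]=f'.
vaddr = 418 = 0b110100010
Split: l1_idx=6, l2_idx=4, offset=2

Answer: L1[6]=2 -> L2[2][4]=76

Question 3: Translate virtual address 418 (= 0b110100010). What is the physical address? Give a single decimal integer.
Answer: 610

Derivation:
vaddr = 418 = 0b110100010
Split: l1_idx=6, l2_idx=4, offset=2
L1[6] = 2
L2[2][4] = 76
paddr = 76 * 8 + 2 = 610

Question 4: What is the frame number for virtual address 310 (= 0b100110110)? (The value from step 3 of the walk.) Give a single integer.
Answer: 16

Derivation:
vaddr = 310: l1_idx=4, l2_idx=6
L1[4] = 0; L2[0][6] = 16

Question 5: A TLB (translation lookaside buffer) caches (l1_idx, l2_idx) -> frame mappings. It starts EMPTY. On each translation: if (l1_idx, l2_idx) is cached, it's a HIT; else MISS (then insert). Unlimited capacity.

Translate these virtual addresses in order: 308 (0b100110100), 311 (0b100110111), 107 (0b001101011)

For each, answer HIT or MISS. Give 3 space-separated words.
vaddr=308: (4,6) not in TLB -> MISS, insert
vaddr=311: (4,6) in TLB -> HIT
vaddr=107: (1,5) not in TLB -> MISS, insert

Answer: MISS HIT MISS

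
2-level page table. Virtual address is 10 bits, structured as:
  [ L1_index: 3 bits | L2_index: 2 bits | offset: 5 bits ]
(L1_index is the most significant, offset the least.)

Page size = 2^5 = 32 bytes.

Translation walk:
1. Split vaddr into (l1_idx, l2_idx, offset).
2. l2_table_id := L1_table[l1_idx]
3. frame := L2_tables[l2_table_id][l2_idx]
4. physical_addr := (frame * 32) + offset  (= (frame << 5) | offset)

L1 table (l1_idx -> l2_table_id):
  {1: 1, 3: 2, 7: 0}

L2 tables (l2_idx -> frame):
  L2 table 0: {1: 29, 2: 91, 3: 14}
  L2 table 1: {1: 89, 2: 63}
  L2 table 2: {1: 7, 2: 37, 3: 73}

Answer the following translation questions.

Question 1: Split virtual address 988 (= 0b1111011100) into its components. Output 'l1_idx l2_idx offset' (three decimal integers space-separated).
Answer: 7 2 28

Derivation:
vaddr = 988 = 0b1111011100
  top 3 bits -> l1_idx = 7
  next 2 bits -> l2_idx = 2
  bottom 5 bits -> offset = 28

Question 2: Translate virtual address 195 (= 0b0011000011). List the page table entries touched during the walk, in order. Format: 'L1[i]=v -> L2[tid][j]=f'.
vaddr = 195 = 0b0011000011
Split: l1_idx=1, l2_idx=2, offset=3

Answer: L1[1]=1 -> L2[1][2]=63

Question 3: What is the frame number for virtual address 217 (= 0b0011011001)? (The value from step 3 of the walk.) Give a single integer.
Answer: 63

Derivation:
vaddr = 217: l1_idx=1, l2_idx=2
L1[1] = 1; L2[1][2] = 63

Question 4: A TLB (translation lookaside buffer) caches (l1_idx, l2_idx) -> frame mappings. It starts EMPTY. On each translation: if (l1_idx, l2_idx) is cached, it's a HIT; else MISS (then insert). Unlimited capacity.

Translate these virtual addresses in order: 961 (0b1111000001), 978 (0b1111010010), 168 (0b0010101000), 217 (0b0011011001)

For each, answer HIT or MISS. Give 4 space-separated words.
vaddr=961: (7,2) not in TLB -> MISS, insert
vaddr=978: (7,2) in TLB -> HIT
vaddr=168: (1,1) not in TLB -> MISS, insert
vaddr=217: (1,2) not in TLB -> MISS, insert

Answer: MISS HIT MISS MISS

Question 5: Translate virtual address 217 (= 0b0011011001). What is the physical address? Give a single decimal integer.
vaddr = 217 = 0b0011011001
Split: l1_idx=1, l2_idx=2, offset=25
L1[1] = 1
L2[1][2] = 63
paddr = 63 * 32 + 25 = 2041

Answer: 2041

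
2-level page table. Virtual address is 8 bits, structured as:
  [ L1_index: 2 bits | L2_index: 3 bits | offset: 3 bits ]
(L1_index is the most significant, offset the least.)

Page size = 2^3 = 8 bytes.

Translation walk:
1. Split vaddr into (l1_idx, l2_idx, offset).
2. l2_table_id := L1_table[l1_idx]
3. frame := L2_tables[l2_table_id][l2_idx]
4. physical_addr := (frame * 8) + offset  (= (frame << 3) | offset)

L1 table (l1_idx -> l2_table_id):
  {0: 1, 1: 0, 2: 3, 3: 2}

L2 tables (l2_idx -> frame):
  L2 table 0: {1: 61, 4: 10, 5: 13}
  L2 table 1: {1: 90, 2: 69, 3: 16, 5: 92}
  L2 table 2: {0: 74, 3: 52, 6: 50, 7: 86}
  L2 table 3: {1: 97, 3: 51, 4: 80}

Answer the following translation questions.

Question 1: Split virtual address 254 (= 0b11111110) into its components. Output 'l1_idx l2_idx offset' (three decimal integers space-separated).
vaddr = 254 = 0b11111110
  top 2 bits -> l1_idx = 3
  next 3 bits -> l2_idx = 7
  bottom 3 bits -> offset = 6

Answer: 3 7 6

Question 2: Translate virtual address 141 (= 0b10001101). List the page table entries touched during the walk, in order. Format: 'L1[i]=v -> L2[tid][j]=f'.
Answer: L1[2]=3 -> L2[3][1]=97

Derivation:
vaddr = 141 = 0b10001101
Split: l1_idx=2, l2_idx=1, offset=5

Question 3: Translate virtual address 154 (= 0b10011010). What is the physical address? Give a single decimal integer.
vaddr = 154 = 0b10011010
Split: l1_idx=2, l2_idx=3, offset=2
L1[2] = 3
L2[3][3] = 51
paddr = 51 * 8 + 2 = 410

Answer: 410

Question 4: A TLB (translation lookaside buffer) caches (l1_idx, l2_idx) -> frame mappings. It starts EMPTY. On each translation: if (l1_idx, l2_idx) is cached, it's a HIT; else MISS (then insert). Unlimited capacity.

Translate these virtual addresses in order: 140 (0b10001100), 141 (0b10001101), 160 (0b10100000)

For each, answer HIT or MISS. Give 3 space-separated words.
vaddr=140: (2,1) not in TLB -> MISS, insert
vaddr=141: (2,1) in TLB -> HIT
vaddr=160: (2,4) not in TLB -> MISS, insert

Answer: MISS HIT MISS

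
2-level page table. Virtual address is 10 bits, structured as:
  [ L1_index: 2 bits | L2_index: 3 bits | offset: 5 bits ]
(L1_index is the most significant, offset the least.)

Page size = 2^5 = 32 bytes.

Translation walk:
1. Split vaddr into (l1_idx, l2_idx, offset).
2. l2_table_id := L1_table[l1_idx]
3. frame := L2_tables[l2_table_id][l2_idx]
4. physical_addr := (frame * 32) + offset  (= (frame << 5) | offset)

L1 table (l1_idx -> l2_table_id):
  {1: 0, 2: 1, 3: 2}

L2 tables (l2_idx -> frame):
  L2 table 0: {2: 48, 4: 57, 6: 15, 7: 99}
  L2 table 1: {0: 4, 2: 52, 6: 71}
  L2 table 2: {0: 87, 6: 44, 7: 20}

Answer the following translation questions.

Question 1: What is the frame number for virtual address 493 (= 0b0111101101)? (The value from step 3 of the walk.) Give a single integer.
Answer: 99

Derivation:
vaddr = 493: l1_idx=1, l2_idx=7
L1[1] = 0; L2[0][7] = 99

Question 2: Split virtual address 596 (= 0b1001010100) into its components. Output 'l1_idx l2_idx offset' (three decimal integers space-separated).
vaddr = 596 = 0b1001010100
  top 2 bits -> l1_idx = 2
  next 3 bits -> l2_idx = 2
  bottom 5 bits -> offset = 20

Answer: 2 2 20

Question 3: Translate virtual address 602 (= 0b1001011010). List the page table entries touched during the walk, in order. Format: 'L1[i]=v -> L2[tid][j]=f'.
Answer: L1[2]=1 -> L2[1][2]=52

Derivation:
vaddr = 602 = 0b1001011010
Split: l1_idx=2, l2_idx=2, offset=26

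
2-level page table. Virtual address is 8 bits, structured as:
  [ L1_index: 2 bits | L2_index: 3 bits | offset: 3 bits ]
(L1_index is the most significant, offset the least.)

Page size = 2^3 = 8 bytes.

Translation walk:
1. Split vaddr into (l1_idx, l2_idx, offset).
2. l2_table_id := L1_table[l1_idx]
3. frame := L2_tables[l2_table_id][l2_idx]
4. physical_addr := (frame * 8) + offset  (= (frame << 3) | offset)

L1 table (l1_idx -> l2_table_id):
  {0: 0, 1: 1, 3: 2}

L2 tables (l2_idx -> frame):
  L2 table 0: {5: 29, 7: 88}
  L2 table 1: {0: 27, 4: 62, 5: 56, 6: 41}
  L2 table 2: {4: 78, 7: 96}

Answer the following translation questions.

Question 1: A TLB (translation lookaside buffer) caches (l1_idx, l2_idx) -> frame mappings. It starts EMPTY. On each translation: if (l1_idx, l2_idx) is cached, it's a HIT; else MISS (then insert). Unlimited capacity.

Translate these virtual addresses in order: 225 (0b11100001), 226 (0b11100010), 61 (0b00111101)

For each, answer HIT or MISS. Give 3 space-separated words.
vaddr=225: (3,4) not in TLB -> MISS, insert
vaddr=226: (3,4) in TLB -> HIT
vaddr=61: (0,7) not in TLB -> MISS, insert

Answer: MISS HIT MISS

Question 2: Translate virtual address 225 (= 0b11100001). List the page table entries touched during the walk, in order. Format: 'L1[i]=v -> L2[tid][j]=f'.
Answer: L1[3]=2 -> L2[2][4]=78

Derivation:
vaddr = 225 = 0b11100001
Split: l1_idx=3, l2_idx=4, offset=1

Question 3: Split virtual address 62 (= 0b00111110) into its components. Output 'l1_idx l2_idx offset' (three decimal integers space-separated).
vaddr = 62 = 0b00111110
  top 2 bits -> l1_idx = 0
  next 3 bits -> l2_idx = 7
  bottom 3 bits -> offset = 6

Answer: 0 7 6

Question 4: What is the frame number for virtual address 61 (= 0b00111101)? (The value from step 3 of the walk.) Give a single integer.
vaddr = 61: l1_idx=0, l2_idx=7
L1[0] = 0; L2[0][7] = 88

Answer: 88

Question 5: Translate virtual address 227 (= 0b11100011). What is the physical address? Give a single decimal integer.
Answer: 627

Derivation:
vaddr = 227 = 0b11100011
Split: l1_idx=3, l2_idx=4, offset=3
L1[3] = 2
L2[2][4] = 78
paddr = 78 * 8 + 3 = 627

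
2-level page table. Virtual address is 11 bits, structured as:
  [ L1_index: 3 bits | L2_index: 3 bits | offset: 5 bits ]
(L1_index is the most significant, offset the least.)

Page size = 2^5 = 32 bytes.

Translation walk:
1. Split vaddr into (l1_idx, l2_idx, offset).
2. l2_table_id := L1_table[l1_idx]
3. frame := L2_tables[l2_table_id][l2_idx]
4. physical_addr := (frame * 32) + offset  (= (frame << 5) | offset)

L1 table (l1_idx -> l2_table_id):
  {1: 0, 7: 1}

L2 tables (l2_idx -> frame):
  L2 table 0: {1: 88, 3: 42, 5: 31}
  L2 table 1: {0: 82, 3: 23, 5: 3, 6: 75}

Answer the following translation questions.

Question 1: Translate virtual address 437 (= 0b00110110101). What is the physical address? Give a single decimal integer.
vaddr = 437 = 0b00110110101
Split: l1_idx=1, l2_idx=5, offset=21
L1[1] = 0
L2[0][5] = 31
paddr = 31 * 32 + 21 = 1013

Answer: 1013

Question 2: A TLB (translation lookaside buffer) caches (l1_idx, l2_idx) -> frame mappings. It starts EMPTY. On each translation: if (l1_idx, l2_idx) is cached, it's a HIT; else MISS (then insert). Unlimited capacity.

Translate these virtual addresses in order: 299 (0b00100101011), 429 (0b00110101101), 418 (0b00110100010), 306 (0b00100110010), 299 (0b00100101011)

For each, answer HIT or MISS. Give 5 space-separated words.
Answer: MISS MISS HIT HIT HIT

Derivation:
vaddr=299: (1,1) not in TLB -> MISS, insert
vaddr=429: (1,5) not in TLB -> MISS, insert
vaddr=418: (1,5) in TLB -> HIT
vaddr=306: (1,1) in TLB -> HIT
vaddr=299: (1,1) in TLB -> HIT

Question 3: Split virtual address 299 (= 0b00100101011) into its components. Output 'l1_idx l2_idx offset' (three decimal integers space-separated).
Answer: 1 1 11

Derivation:
vaddr = 299 = 0b00100101011
  top 3 bits -> l1_idx = 1
  next 3 bits -> l2_idx = 1
  bottom 5 bits -> offset = 11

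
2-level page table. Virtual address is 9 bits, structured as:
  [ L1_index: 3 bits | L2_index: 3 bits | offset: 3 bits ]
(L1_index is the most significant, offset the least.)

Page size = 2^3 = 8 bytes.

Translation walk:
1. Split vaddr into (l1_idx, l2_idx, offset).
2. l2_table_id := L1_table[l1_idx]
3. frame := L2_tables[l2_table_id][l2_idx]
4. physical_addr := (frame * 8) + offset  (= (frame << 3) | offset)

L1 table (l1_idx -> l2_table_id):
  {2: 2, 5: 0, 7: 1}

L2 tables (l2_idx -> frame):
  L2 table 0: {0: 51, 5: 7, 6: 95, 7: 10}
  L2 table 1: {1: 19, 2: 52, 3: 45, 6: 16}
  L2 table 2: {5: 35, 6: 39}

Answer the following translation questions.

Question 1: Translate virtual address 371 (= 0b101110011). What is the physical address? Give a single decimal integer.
vaddr = 371 = 0b101110011
Split: l1_idx=5, l2_idx=6, offset=3
L1[5] = 0
L2[0][6] = 95
paddr = 95 * 8 + 3 = 763

Answer: 763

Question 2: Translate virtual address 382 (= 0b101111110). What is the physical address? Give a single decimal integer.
Answer: 86

Derivation:
vaddr = 382 = 0b101111110
Split: l1_idx=5, l2_idx=7, offset=6
L1[5] = 0
L2[0][7] = 10
paddr = 10 * 8 + 6 = 86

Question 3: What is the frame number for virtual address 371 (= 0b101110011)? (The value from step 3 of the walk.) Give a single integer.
Answer: 95

Derivation:
vaddr = 371: l1_idx=5, l2_idx=6
L1[5] = 0; L2[0][6] = 95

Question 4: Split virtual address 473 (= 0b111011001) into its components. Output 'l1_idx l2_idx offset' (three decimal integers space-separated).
vaddr = 473 = 0b111011001
  top 3 bits -> l1_idx = 7
  next 3 bits -> l2_idx = 3
  bottom 3 bits -> offset = 1

Answer: 7 3 1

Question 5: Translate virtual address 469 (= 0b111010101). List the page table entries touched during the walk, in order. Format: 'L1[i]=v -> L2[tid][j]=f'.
Answer: L1[7]=1 -> L2[1][2]=52

Derivation:
vaddr = 469 = 0b111010101
Split: l1_idx=7, l2_idx=2, offset=5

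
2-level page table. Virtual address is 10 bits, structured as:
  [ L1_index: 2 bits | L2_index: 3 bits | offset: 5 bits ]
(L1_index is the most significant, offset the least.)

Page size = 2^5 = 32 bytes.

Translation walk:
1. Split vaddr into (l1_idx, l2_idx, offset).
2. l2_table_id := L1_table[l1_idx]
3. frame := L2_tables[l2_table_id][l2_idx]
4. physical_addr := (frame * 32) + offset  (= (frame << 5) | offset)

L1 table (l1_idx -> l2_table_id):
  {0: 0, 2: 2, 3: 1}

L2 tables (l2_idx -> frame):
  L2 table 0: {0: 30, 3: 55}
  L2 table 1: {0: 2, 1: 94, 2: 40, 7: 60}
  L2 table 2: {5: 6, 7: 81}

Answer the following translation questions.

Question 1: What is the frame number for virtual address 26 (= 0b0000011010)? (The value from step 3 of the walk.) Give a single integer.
vaddr = 26: l1_idx=0, l2_idx=0
L1[0] = 0; L2[0][0] = 30

Answer: 30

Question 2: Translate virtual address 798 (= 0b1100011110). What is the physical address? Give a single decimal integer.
Answer: 94

Derivation:
vaddr = 798 = 0b1100011110
Split: l1_idx=3, l2_idx=0, offset=30
L1[3] = 1
L2[1][0] = 2
paddr = 2 * 32 + 30 = 94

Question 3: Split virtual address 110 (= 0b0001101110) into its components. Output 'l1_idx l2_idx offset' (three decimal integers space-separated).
Answer: 0 3 14

Derivation:
vaddr = 110 = 0b0001101110
  top 2 bits -> l1_idx = 0
  next 3 bits -> l2_idx = 3
  bottom 5 bits -> offset = 14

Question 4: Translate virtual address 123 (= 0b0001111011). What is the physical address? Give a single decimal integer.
Answer: 1787

Derivation:
vaddr = 123 = 0b0001111011
Split: l1_idx=0, l2_idx=3, offset=27
L1[0] = 0
L2[0][3] = 55
paddr = 55 * 32 + 27 = 1787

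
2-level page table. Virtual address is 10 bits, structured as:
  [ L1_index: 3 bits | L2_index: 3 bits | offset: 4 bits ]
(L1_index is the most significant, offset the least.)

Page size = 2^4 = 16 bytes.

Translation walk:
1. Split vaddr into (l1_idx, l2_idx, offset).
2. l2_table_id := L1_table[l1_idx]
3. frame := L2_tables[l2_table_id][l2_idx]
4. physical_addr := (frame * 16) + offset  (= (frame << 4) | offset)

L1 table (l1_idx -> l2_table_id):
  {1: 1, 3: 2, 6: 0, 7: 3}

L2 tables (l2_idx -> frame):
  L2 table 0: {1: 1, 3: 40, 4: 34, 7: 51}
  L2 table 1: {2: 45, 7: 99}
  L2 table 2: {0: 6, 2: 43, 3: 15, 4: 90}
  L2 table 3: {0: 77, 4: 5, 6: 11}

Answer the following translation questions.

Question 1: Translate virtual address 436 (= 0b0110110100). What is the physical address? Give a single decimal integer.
vaddr = 436 = 0b0110110100
Split: l1_idx=3, l2_idx=3, offset=4
L1[3] = 2
L2[2][3] = 15
paddr = 15 * 16 + 4 = 244

Answer: 244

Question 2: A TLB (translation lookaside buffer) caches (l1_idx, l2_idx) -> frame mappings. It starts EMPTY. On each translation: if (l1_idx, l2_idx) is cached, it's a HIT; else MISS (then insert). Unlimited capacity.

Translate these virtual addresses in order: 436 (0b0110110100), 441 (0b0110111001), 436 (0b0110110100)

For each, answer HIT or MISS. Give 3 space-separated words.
vaddr=436: (3,3) not in TLB -> MISS, insert
vaddr=441: (3,3) in TLB -> HIT
vaddr=436: (3,3) in TLB -> HIT

Answer: MISS HIT HIT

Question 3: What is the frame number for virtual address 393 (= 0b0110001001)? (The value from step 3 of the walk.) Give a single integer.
Answer: 6

Derivation:
vaddr = 393: l1_idx=3, l2_idx=0
L1[3] = 2; L2[2][0] = 6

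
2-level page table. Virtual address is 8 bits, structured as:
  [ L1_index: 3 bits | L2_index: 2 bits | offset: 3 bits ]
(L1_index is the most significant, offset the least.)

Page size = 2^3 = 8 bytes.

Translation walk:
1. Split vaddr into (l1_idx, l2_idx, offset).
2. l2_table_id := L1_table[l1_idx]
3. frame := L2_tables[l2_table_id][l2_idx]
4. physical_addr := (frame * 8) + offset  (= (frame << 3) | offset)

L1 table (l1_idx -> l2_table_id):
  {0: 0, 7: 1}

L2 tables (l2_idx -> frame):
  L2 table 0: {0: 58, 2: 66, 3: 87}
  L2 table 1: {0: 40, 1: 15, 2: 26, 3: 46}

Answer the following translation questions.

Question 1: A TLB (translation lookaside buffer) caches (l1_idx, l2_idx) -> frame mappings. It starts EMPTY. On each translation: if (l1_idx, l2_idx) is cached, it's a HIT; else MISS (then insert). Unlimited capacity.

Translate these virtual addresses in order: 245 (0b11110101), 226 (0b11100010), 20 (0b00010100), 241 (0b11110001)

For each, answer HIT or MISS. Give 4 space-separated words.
vaddr=245: (7,2) not in TLB -> MISS, insert
vaddr=226: (7,0) not in TLB -> MISS, insert
vaddr=20: (0,2) not in TLB -> MISS, insert
vaddr=241: (7,2) in TLB -> HIT

Answer: MISS MISS MISS HIT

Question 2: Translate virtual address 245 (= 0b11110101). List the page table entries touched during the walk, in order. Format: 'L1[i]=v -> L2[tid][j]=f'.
Answer: L1[7]=1 -> L2[1][2]=26

Derivation:
vaddr = 245 = 0b11110101
Split: l1_idx=7, l2_idx=2, offset=5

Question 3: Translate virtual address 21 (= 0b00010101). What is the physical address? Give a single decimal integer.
Answer: 533

Derivation:
vaddr = 21 = 0b00010101
Split: l1_idx=0, l2_idx=2, offset=5
L1[0] = 0
L2[0][2] = 66
paddr = 66 * 8 + 5 = 533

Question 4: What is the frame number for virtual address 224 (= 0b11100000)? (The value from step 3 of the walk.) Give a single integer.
vaddr = 224: l1_idx=7, l2_idx=0
L1[7] = 1; L2[1][0] = 40

Answer: 40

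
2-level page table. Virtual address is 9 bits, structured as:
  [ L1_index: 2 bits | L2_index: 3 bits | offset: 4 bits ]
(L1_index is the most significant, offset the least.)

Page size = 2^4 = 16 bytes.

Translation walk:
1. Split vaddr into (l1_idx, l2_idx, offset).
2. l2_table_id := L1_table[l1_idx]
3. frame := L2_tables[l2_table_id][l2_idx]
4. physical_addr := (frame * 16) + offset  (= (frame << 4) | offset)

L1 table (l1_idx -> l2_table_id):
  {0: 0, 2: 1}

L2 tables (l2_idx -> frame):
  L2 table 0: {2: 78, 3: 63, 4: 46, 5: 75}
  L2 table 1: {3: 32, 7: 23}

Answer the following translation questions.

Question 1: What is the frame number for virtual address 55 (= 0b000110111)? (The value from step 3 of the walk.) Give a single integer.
Answer: 63

Derivation:
vaddr = 55: l1_idx=0, l2_idx=3
L1[0] = 0; L2[0][3] = 63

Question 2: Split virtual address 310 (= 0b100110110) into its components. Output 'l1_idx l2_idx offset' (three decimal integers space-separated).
Answer: 2 3 6

Derivation:
vaddr = 310 = 0b100110110
  top 2 bits -> l1_idx = 2
  next 3 bits -> l2_idx = 3
  bottom 4 bits -> offset = 6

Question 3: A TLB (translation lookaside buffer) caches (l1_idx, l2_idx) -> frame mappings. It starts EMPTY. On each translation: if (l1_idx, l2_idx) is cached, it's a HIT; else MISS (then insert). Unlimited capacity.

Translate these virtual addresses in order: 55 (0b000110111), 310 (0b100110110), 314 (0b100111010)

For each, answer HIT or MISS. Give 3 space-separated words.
vaddr=55: (0,3) not in TLB -> MISS, insert
vaddr=310: (2,3) not in TLB -> MISS, insert
vaddr=314: (2,3) in TLB -> HIT

Answer: MISS MISS HIT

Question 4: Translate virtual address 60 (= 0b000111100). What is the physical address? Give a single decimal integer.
Answer: 1020

Derivation:
vaddr = 60 = 0b000111100
Split: l1_idx=0, l2_idx=3, offset=12
L1[0] = 0
L2[0][3] = 63
paddr = 63 * 16 + 12 = 1020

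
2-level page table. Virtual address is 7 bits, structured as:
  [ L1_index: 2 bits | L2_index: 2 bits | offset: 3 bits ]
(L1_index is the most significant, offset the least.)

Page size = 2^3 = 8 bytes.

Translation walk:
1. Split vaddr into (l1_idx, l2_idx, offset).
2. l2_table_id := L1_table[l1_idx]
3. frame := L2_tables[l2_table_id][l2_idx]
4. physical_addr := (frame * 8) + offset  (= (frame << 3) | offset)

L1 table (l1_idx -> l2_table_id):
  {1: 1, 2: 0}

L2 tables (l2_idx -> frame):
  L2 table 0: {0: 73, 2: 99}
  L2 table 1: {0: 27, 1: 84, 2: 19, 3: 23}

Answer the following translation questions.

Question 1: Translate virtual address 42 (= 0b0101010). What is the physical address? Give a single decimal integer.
Answer: 674

Derivation:
vaddr = 42 = 0b0101010
Split: l1_idx=1, l2_idx=1, offset=2
L1[1] = 1
L2[1][1] = 84
paddr = 84 * 8 + 2 = 674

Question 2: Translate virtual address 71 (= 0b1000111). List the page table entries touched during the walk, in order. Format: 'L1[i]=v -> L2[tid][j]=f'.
vaddr = 71 = 0b1000111
Split: l1_idx=2, l2_idx=0, offset=7

Answer: L1[2]=0 -> L2[0][0]=73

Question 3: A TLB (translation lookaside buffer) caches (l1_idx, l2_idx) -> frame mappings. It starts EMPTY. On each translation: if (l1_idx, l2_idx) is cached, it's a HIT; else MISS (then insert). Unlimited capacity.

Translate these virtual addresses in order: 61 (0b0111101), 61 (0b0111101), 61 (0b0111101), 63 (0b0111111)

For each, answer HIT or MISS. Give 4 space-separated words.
vaddr=61: (1,3) not in TLB -> MISS, insert
vaddr=61: (1,3) in TLB -> HIT
vaddr=61: (1,3) in TLB -> HIT
vaddr=63: (1,3) in TLB -> HIT

Answer: MISS HIT HIT HIT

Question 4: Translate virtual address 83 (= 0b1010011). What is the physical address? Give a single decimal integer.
vaddr = 83 = 0b1010011
Split: l1_idx=2, l2_idx=2, offset=3
L1[2] = 0
L2[0][2] = 99
paddr = 99 * 8 + 3 = 795

Answer: 795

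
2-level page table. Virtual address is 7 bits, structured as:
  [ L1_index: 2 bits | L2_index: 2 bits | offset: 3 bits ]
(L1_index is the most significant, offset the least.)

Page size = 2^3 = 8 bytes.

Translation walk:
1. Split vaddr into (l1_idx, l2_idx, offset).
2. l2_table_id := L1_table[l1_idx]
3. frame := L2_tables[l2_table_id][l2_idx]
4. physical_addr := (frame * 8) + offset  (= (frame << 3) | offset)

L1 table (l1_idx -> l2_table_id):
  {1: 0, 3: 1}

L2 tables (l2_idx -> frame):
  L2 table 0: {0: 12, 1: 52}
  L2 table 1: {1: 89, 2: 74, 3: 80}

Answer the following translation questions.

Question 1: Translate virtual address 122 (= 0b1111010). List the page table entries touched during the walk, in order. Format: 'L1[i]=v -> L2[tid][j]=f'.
vaddr = 122 = 0b1111010
Split: l1_idx=3, l2_idx=3, offset=2

Answer: L1[3]=1 -> L2[1][3]=80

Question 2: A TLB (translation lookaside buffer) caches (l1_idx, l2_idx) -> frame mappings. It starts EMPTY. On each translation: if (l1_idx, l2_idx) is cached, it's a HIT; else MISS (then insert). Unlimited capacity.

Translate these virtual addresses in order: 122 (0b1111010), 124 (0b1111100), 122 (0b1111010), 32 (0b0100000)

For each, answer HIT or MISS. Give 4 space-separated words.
vaddr=122: (3,3) not in TLB -> MISS, insert
vaddr=124: (3,3) in TLB -> HIT
vaddr=122: (3,3) in TLB -> HIT
vaddr=32: (1,0) not in TLB -> MISS, insert

Answer: MISS HIT HIT MISS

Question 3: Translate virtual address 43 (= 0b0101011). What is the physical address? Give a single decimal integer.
vaddr = 43 = 0b0101011
Split: l1_idx=1, l2_idx=1, offset=3
L1[1] = 0
L2[0][1] = 52
paddr = 52 * 8 + 3 = 419

Answer: 419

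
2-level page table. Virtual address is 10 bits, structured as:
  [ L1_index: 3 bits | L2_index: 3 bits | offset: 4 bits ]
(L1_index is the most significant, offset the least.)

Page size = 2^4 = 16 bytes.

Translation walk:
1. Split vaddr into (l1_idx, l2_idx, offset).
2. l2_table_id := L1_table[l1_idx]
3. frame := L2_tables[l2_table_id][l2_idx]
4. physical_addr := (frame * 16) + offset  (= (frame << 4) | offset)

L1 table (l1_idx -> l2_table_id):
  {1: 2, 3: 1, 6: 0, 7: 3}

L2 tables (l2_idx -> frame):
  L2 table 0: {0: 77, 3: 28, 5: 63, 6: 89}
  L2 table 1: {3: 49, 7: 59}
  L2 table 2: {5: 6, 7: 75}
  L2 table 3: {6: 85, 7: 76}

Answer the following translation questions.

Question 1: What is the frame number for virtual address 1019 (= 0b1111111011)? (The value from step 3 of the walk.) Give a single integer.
vaddr = 1019: l1_idx=7, l2_idx=7
L1[7] = 3; L2[3][7] = 76

Answer: 76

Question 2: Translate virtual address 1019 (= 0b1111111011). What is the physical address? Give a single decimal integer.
Answer: 1227

Derivation:
vaddr = 1019 = 0b1111111011
Split: l1_idx=7, l2_idx=7, offset=11
L1[7] = 3
L2[3][7] = 76
paddr = 76 * 16 + 11 = 1227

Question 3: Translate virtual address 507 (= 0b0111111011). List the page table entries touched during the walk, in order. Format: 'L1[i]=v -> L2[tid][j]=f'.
vaddr = 507 = 0b0111111011
Split: l1_idx=3, l2_idx=7, offset=11

Answer: L1[3]=1 -> L2[1][7]=59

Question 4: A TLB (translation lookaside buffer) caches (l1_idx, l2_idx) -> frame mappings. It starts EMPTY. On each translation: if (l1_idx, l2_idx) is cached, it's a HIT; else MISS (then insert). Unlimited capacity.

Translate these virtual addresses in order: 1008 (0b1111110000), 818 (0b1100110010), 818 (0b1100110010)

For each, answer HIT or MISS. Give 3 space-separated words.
Answer: MISS MISS HIT

Derivation:
vaddr=1008: (7,7) not in TLB -> MISS, insert
vaddr=818: (6,3) not in TLB -> MISS, insert
vaddr=818: (6,3) in TLB -> HIT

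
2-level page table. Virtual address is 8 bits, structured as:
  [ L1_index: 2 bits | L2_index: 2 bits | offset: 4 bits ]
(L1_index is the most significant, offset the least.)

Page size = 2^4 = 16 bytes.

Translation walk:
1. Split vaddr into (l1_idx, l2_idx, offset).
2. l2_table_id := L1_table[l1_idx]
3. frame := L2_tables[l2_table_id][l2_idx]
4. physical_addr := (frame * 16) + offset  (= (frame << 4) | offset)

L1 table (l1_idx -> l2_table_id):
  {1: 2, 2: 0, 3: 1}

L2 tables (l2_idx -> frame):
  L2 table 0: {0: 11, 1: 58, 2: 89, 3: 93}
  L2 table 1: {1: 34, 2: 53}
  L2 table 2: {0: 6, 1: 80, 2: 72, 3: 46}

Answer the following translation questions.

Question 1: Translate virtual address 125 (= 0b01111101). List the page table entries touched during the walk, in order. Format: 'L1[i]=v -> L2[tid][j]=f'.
vaddr = 125 = 0b01111101
Split: l1_idx=1, l2_idx=3, offset=13

Answer: L1[1]=2 -> L2[2][3]=46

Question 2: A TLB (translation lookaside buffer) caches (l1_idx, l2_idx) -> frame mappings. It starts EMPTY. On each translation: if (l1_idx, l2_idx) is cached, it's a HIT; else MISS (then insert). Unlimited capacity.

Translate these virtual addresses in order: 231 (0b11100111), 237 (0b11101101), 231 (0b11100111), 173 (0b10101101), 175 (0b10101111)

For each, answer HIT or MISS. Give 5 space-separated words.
vaddr=231: (3,2) not in TLB -> MISS, insert
vaddr=237: (3,2) in TLB -> HIT
vaddr=231: (3,2) in TLB -> HIT
vaddr=173: (2,2) not in TLB -> MISS, insert
vaddr=175: (2,2) in TLB -> HIT

Answer: MISS HIT HIT MISS HIT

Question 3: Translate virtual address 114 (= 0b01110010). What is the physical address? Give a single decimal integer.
Answer: 738

Derivation:
vaddr = 114 = 0b01110010
Split: l1_idx=1, l2_idx=3, offset=2
L1[1] = 2
L2[2][3] = 46
paddr = 46 * 16 + 2 = 738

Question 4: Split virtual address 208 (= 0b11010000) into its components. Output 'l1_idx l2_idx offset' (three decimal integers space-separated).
vaddr = 208 = 0b11010000
  top 2 bits -> l1_idx = 3
  next 2 bits -> l2_idx = 1
  bottom 4 bits -> offset = 0

Answer: 3 1 0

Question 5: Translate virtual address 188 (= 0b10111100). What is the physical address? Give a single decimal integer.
vaddr = 188 = 0b10111100
Split: l1_idx=2, l2_idx=3, offset=12
L1[2] = 0
L2[0][3] = 93
paddr = 93 * 16 + 12 = 1500

Answer: 1500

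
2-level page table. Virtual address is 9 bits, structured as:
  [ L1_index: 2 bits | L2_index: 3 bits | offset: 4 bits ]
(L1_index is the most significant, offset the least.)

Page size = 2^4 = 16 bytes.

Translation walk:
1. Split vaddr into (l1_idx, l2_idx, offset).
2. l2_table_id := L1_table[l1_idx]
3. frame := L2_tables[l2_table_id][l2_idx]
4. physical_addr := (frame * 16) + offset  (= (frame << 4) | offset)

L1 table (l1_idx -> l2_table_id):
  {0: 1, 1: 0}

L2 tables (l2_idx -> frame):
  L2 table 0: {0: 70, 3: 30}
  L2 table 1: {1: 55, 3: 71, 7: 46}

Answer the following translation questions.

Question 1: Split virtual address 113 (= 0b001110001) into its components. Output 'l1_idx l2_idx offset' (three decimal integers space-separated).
Answer: 0 7 1

Derivation:
vaddr = 113 = 0b001110001
  top 2 bits -> l1_idx = 0
  next 3 bits -> l2_idx = 7
  bottom 4 bits -> offset = 1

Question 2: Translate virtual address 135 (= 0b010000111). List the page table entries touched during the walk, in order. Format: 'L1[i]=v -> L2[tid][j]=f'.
vaddr = 135 = 0b010000111
Split: l1_idx=1, l2_idx=0, offset=7

Answer: L1[1]=0 -> L2[0][0]=70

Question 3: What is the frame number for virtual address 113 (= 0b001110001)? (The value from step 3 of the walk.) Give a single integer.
Answer: 46

Derivation:
vaddr = 113: l1_idx=0, l2_idx=7
L1[0] = 1; L2[1][7] = 46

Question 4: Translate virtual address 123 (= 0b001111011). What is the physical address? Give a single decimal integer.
Answer: 747

Derivation:
vaddr = 123 = 0b001111011
Split: l1_idx=0, l2_idx=7, offset=11
L1[0] = 1
L2[1][7] = 46
paddr = 46 * 16 + 11 = 747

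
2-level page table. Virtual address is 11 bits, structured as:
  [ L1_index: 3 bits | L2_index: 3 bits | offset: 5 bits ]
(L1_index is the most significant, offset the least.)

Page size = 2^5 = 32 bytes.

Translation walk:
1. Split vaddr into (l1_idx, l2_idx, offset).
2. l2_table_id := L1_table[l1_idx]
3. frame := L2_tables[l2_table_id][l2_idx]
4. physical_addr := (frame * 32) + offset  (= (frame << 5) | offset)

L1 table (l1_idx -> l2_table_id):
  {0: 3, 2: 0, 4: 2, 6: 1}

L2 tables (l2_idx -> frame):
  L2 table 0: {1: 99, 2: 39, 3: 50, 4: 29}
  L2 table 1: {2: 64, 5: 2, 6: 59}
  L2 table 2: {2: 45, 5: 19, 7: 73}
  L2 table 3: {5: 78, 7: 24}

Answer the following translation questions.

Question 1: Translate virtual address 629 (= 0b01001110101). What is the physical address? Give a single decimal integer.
vaddr = 629 = 0b01001110101
Split: l1_idx=2, l2_idx=3, offset=21
L1[2] = 0
L2[0][3] = 50
paddr = 50 * 32 + 21 = 1621

Answer: 1621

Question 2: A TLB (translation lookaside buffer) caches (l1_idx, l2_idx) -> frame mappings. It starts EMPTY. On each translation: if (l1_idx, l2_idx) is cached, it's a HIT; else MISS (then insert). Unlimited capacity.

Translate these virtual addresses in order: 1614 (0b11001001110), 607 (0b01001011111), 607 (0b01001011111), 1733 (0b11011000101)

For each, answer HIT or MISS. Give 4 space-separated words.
vaddr=1614: (6,2) not in TLB -> MISS, insert
vaddr=607: (2,2) not in TLB -> MISS, insert
vaddr=607: (2,2) in TLB -> HIT
vaddr=1733: (6,6) not in TLB -> MISS, insert

Answer: MISS MISS HIT MISS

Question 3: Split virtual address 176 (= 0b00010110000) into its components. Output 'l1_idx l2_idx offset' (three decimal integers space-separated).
vaddr = 176 = 0b00010110000
  top 3 bits -> l1_idx = 0
  next 3 bits -> l2_idx = 5
  bottom 5 bits -> offset = 16

Answer: 0 5 16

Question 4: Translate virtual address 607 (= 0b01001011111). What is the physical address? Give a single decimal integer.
Answer: 1279

Derivation:
vaddr = 607 = 0b01001011111
Split: l1_idx=2, l2_idx=2, offset=31
L1[2] = 0
L2[0][2] = 39
paddr = 39 * 32 + 31 = 1279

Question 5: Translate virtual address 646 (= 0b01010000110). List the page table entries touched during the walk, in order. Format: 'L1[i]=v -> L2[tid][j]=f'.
vaddr = 646 = 0b01010000110
Split: l1_idx=2, l2_idx=4, offset=6

Answer: L1[2]=0 -> L2[0][4]=29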